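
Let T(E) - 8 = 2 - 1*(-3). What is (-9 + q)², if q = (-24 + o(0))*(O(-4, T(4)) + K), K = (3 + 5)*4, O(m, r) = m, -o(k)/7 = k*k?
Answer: 463761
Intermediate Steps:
o(k) = -7*k² (o(k) = -7*k*k = -7*k²)
T(E) = 13 (T(E) = 8 + (2 - 1*(-3)) = 8 + (2 + 3) = 8 + 5 = 13)
K = 32 (K = 8*4 = 32)
q = -672 (q = (-24 - 7*0²)*(-4 + 32) = (-24 - 7*0)*28 = (-24 + 0)*28 = -24*28 = -672)
(-9 + q)² = (-9 - 672)² = (-681)² = 463761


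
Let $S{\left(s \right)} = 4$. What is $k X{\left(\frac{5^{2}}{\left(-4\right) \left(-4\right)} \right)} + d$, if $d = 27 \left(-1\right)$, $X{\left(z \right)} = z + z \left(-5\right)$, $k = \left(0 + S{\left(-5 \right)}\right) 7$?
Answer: $-202$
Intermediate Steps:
$k = 28$ ($k = \left(0 + 4\right) 7 = 4 \cdot 7 = 28$)
$X{\left(z \right)} = - 4 z$ ($X{\left(z \right)} = z - 5 z = - 4 z$)
$d = -27$
$k X{\left(\frac{5^{2}}{\left(-4\right) \left(-4\right)} \right)} + d = 28 \left(- 4 \frac{5^{2}}{\left(-4\right) \left(-4\right)}\right) - 27 = 28 \left(- 4 \cdot \frac{25}{16}\right) - 27 = 28 \left(- 4 \cdot 25 \cdot \frac{1}{16}\right) - 27 = 28 \left(\left(-4\right) \frac{25}{16}\right) - 27 = 28 \left(- \frac{25}{4}\right) - 27 = -175 - 27 = -202$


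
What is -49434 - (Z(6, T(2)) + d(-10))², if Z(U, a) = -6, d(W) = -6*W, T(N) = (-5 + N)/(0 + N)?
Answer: -52350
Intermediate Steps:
T(N) = (-5 + N)/N
-49434 - (Z(6, T(2)) + d(-10))² = -49434 - (-6 - 6*(-10))² = -49434 - (-6 + 60)² = -49434 - 1*54² = -49434 - 1*2916 = -49434 - 2916 = -52350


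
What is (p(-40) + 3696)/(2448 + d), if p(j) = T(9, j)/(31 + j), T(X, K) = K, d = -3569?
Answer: -33304/10089 ≈ -3.3010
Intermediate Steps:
p(j) = j/(31 + j)
(p(-40) + 3696)/(2448 + d) = (-40/(31 - 40) + 3696)/(2448 - 3569) = (-40/(-9) + 3696)/(-1121) = (-40*(-⅑) + 3696)*(-1/1121) = (40/9 + 3696)*(-1/1121) = (33304/9)*(-1/1121) = -33304/10089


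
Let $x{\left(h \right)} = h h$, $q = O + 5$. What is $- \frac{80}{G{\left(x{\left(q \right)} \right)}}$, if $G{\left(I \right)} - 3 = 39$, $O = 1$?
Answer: $- \frac{40}{21} \approx -1.9048$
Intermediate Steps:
$q = 6$ ($q = 1 + 5 = 6$)
$x{\left(h \right)} = h^{2}$
$G{\left(I \right)} = 42$ ($G{\left(I \right)} = 3 + 39 = 42$)
$- \frac{80}{G{\left(x{\left(q \right)} \right)}} = - \frac{80}{42} = \left(-80\right) \frac{1}{42} = - \frac{40}{21}$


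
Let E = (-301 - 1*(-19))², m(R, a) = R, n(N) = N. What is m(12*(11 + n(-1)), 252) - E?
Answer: -79404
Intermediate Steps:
E = 79524 (E = (-301 + 19)² = (-282)² = 79524)
m(12*(11 + n(-1)), 252) - E = 12*(11 - 1) - 1*79524 = 12*10 - 79524 = 120 - 79524 = -79404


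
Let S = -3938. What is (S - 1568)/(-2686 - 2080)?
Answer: 2753/2383 ≈ 1.1553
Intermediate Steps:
(S - 1568)/(-2686 - 2080) = (-3938 - 1568)/(-2686 - 2080) = -5506/(-4766) = -5506*(-1/4766) = 2753/2383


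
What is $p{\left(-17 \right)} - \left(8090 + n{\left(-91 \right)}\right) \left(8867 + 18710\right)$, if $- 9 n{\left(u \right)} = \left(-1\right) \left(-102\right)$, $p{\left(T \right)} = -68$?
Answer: $- \frac{668356376}{3} \approx -2.2279 \cdot 10^{8}$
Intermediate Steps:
$n{\left(u \right)} = - \frac{34}{3}$ ($n{\left(u \right)} = - \frac{\left(-1\right) \left(-102\right)}{9} = \left(- \frac{1}{9}\right) 102 = - \frac{34}{3}$)
$p{\left(-17 \right)} - \left(8090 + n{\left(-91 \right)}\right) \left(8867 + 18710\right) = -68 - \left(8090 - \frac{34}{3}\right) \left(8867 + 18710\right) = -68 - \frac{24236}{3} \cdot 27577 = -68 - \frac{668356172}{3} = - \frac{668356376}{3}$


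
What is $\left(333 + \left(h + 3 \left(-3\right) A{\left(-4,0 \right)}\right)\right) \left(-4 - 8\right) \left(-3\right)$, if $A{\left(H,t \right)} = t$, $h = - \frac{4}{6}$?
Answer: $11964$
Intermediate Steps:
$h = - \frac{2}{3}$ ($h = \left(-4\right) \frac{1}{6} = - \frac{2}{3} \approx -0.66667$)
$\left(333 + \left(h + 3 \left(-3\right) A{\left(-4,0 \right)}\right)\right) \left(-4 - 8\right) \left(-3\right) = \left(333 - \left(\frac{2}{3} - 3 \left(-3\right) 0\right)\right) \left(-4 - 8\right) \left(-3\right) = \left(333 - \frac{2}{3}\right) \left(\left(-12\right) \left(-3\right)\right) = \left(333 + \left(- \frac{2}{3} + 0\right)\right) 36 = \left(333 - \frac{2}{3}\right) 36 = \frac{997}{3} \cdot 36 = 11964$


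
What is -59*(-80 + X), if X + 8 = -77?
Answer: 9735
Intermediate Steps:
X = -85 (X = -8 - 77 = -85)
-59*(-80 + X) = -59*(-80 - 85) = -59*(-165) = 9735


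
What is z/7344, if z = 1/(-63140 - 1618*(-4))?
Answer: -1/416169792 ≈ -2.4029e-9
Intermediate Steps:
z = -1/56668 (z = 1/(-63140 + 6472) = 1/(-56668) = -1/56668 ≈ -1.7647e-5)
z/7344 = -1/56668/7344 = -1/56668*1/7344 = -1/416169792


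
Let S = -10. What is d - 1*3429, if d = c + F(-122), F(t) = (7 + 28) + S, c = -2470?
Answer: -5874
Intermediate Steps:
F(t) = 25 (F(t) = (7 + 28) - 10 = 35 - 10 = 25)
d = -2445 (d = -2470 + 25 = -2445)
d - 1*3429 = -2445 - 1*3429 = -2445 - 3429 = -5874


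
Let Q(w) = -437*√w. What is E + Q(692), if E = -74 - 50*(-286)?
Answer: 14226 - 874*√173 ≈ 2730.3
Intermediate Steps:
E = 14226 (E = -74 + 14300 = 14226)
E + Q(692) = 14226 - 874*√173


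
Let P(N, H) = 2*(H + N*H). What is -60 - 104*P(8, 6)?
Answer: -11292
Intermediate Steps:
P(N, H) = 2*H + 2*H*N (P(N, H) = 2*(H + H*N) = 2*H + 2*H*N)
-60 - 104*P(8, 6) = -60 - 208*6*(1 + 8) = -60 - 208*6*9 = -60 - 104*108 = -60 - 11232 = -11292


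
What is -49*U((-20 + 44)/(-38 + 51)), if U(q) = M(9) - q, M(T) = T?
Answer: -4557/13 ≈ -350.54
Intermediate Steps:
U(q) = 9 - q
-49*U((-20 + 44)/(-38 + 51)) = -49*(9 - (-20 + 44)/(-38 + 51)) = -49*(9 - 24/13) = -49*93/13 = -4557/13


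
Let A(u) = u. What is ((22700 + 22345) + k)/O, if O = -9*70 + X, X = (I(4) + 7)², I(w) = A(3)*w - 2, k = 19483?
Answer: -64528/341 ≈ -189.23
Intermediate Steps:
I(w) = -2 + 3*w (I(w) = 3*w - 2 = -2 + 3*w)
X = 289 (X = ((-2 + 3*4) + 7)² = ((-2 + 12) + 7)² = (10 + 7)² = 17² = 289)
O = -341 (O = -9*70 + 289 = -630 + 289 = -341)
((22700 + 22345) + k)/O = ((22700 + 22345) + 19483)/(-341) = (45045 + 19483)*(-1/341) = 64528*(-1/341) = -64528/341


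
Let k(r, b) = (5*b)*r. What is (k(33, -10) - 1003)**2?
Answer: 7038409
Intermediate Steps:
k(r, b) = 5*b*r
(k(33, -10) - 1003)**2 = (5*(-10)*33 - 1003)**2 = (-1650 - 1003)**2 = (-2653)**2 = 7038409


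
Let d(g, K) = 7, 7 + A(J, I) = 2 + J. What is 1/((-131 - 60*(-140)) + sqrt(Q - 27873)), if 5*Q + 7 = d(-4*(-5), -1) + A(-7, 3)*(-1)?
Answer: 41345/342021158 - I*sqrt(696765)/342021158 ≈ 0.00012088 - 2.4406e-6*I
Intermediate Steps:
A(J, I) = -5 + J (A(J, I) = -7 + (2 + J) = -5 + J)
Q = 12/5 (Q = -7/5 + (7 + (-5 - 7)*(-1))/5 = -7/5 + (7 - 12*(-1))/5 = -7/5 + (7 + 12)/5 = -7/5 + (1/5)*19 = -7/5 + 19/5 = 12/5 ≈ 2.4000)
1/((-131 - 60*(-140)) + sqrt(Q - 27873)) = 1/((-131 - 60*(-140)) + sqrt(12/5 - 27873)) = 1/((-131 + 8400) + sqrt(-139353/5)) = 1/(8269 + I*sqrt(696765)/5)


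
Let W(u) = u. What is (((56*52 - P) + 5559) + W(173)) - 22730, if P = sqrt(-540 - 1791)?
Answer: -14086 - 3*I*sqrt(259) ≈ -14086.0 - 48.28*I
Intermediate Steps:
P = 3*I*sqrt(259) (P = sqrt(-2331) = 3*I*sqrt(259) ≈ 48.28*I)
(((56*52 - P) + 5559) + W(173)) - 22730 = (((56*52 - 3*I*sqrt(259)) + 5559) + 173) - 22730 = (((2912 - 3*I*sqrt(259)) + 5559) + 173) - 22730 = ((8471 - 3*I*sqrt(259)) + 173) - 22730 = (8644 - 3*I*sqrt(259)) - 22730 = -14086 - 3*I*sqrt(259)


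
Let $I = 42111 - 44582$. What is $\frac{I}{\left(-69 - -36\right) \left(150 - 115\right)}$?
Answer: $\frac{353}{165} \approx 2.1394$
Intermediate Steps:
$I = -2471$
$\frac{I}{\left(-69 - -36\right) \left(150 - 115\right)} = - \frac{2471}{\left(-69 - -36\right) \left(150 - 115\right)} = - \frac{2471}{\left(-69 + 36\right) 35} = - \frac{2471}{\left(-33\right) 35} = - \frac{2471}{-1155} = \left(-2471\right) \left(- \frac{1}{1155}\right) = \frac{353}{165}$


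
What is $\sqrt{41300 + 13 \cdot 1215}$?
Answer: $\sqrt{57095} \approx 238.95$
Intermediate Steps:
$\sqrt{41300 + 13 \cdot 1215} = \sqrt{41300 + 15795} = \sqrt{57095}$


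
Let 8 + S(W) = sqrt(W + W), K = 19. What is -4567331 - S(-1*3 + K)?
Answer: -4567323 - 4*sqrt(2) ≈ -4.5673e+6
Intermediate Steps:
S(W) = -8 + sqrt(2)*sqrt(W) (S(W) = -8 + sqrt(W + W) = -8 + sqrt(2*W) = -8 + sqrt(2)*sqrt(W))
-4567331 - S(-1*3 + K) = -4567331 - (-8 + sqrt(2)*sqrt(-1*3 + 19)) = -4567331 - (-8 + sqrt(2)*sqrt(-3 + 19)) = -4567331 - (-8 + sqrt(2)*sqrt(16)) = -4567331 - (-8 + sqrt(2)*4) = -4567331 - (-8 + 4*sqrt(2)) = -4567331 + (8 - 4*sqrt(2)) = -4567323 - 4*sqrt(2)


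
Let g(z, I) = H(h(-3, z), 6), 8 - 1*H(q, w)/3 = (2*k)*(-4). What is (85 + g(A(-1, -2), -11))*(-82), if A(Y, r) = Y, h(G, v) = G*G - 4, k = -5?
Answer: 902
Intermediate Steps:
h(G, v) = -4 + G² (h(G, v) = G² - 4 = -4 + G²)
H(q, w) = -96 (H(q, w) = 24 - 3*2*(-5)*(-4) = 24 - (-30)*(-4) = 24 - 3*40 = 24 - 120 = -96)
g(z, I) = -96
(85 + g(A(-1, -2), -11))*(-82) = (85 - 96)*(-82) = -11*(-82) = 902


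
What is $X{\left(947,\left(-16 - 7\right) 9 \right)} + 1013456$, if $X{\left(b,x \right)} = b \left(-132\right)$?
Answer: $888452$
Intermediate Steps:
$X{\left(b,x \right)} = - 132 b$
$X{\left(947,\left(-16 - 7\right) 9 \right)} + 1013456 = \left(-132\right) 947 + 1013456 = -125004 + 1013456 = 888452$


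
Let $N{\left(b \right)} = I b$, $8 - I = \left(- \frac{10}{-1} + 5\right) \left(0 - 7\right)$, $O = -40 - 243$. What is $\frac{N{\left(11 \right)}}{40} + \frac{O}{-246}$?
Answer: $\frac{158549}{4920} \approx 32.225$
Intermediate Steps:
$O = -283$
$I = 113$ ($I = 8 - \left(- \frac{10}{-1} + 5\right) \left(0 - 7\right) = 8 - \left(\left(-10\right) \left(-1\right) + 5\right) \left(-7\right) = 8 - \left(10 + 5\right) \left(-7\right) = 8 - 15 \left(-7\right) = 8 - -105 = 8 + 105 = 113$)
$N{\left(b \right)} = 113 b$
$\frac{N{\left(11 \right)}}{40} + \frac{O}{-246} = \frac{113 \cdot 11}{40} - \frac{283}{-246} = 1243 \cdot \frac{1}{40} - - \frac{283}{246} = \frac{1243}{40} + \frac{283}{246} = \frac{158549}{4920}$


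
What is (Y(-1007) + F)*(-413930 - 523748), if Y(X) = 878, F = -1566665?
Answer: 1468204022586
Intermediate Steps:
(Y(-1007) + F)*(-413930 - 523748) = (878 - 1566665)*(-413930 - 523748) = -1565787*(-937678) = 1468204022586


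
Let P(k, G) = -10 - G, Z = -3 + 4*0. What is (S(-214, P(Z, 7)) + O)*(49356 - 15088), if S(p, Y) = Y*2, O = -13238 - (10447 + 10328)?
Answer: -1166722596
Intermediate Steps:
O = -34013 (O = -13238 - 1*20775 = -13238 - 20775 = -34013)
Z = -3 (Z = -3 + 0 = -3)
S(p, Y) = 2*Y
(S(-214, P(Z, 7)) + O)*(49356 - 15088) = (2*(-10 - 1*7) - 34013)*(49356 - 15088) = (2*(-10 - 7) - 34013)*34268 = (2*(-17) - 34013)*34268 = (-34 - 34013)*34268 = -34047*34268 = -1166722596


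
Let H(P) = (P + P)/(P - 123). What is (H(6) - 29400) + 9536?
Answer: -774700/39 ≈ -19864.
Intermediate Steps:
H(P) = 2*P/(-123 + P) (H(P) = (2*P)/(-123 + P) = 2*P/(-123 + P))
(H(6) - 29400) + 9536 = (2*6/(-123 + 6) - 29400) + 9536 = (2*6/(-117) - 29400) + 9536 = (2*6*(-1/117) - 29400) + 9536 = (-4/39 - 29400) + 9536 = -1146604/39 + 9536 = -774700/39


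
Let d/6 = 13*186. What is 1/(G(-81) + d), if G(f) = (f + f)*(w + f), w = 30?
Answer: 1/22770 ≈ 4.3917e-5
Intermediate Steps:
d = 14508 (d = 6*(13*186) = 6*2418 = 14508)
G(f) = 2*f*(30 + f) (G(f) = (f + f)*(30 + f) = (2*f)*(30 + f) = 2*f*(30 + f))
1/(G(-81) + d) = 1/(2*(-81)*(30 - 81) + 14508) = 1/(2*(-81)*(-51) + 14508) = 1/(8262 + 14508) = 1/22770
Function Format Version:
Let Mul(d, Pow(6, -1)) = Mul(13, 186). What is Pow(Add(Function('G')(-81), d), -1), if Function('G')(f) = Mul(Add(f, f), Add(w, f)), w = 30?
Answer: Rational(1, 22770) ≈ 4.3917e-5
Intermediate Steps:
d = 14508 (d = Mul(6, Mul(13, 186)) = Mul(6, 2418) = 14508)
Function('G')(f) = Mul(2, f, Add(30, f)) (Function('G')(f) = Mul(Add(f, f), Add(30, f)) = Mul(Mul(2, f), Add(30, f)) = Mul(2, f, Add(30, f)))
Pow(Add(Function('G')(-81), d), -1) = Pow(Add(Mul(2, -81, Add(30, -81)), 14508), -1) = Pow(Add(Mul(2, -81, -51), 14508), -1) = Pow(Add(8262, 14508), -1) = Pow(22770, -1) = Rational(1, 22770)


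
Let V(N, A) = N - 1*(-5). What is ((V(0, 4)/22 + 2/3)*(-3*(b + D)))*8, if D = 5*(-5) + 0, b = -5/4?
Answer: 6195/11 ≈ 563.18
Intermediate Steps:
V(N, A) = 5 + N (V(N, A) = N + 5 = 5 + N)
b = -5/4 (b = -5*¼ = -5/4 ≈ -1.2500)
D = -25 (D = -25 + 0 = -25)
((V(0, 4)/22 + 2/3)*(-3*(b + D)))*8 = (((5 + 0)/22 + 2/3)*(-3*(-5/4 - 25)))*8 = ((5*(1/22) + 2*(⅓))*(-3*(-105/4)))*8 = ((5/22 + ⅔)*(315/4))*8 = ((59/66)*(315/4))*8 = (6195/88)*8 = 6195/11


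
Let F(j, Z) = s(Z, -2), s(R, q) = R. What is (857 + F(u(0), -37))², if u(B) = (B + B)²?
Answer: 672400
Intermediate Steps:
u(B) = 4*B² (u(B) = (2*B)² = 4*B²)
F(j, Z) = Z
(857 + F(u(0), -37))² = (857 - 37)² = 820² = 672400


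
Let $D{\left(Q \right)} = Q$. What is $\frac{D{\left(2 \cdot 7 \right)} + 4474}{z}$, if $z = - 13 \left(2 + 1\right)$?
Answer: $- \frac{1496}{13} \approx -115.08$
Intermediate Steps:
$z = -39$ ($z = \left(-13\right) 3 = -39$)
$\frac{D{\left(2 \cdot 7 \right)} + 4474}{z} = \frac{2 \cdot 7 + 4474}{-39} = \left(14 + 4474\right) \left(- \frac{1}{39}\right) = 4488 \left(- \frac{1}{39}\right) = - \frac{1496}{13}$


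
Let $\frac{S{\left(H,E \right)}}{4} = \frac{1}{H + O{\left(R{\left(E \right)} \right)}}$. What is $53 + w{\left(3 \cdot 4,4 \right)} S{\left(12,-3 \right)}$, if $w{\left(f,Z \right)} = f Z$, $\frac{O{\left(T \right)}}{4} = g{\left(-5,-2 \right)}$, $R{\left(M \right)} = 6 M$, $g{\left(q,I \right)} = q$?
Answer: $29$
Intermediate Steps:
$O{\left(T \right)} = -20$ ($O{\left(T \right)} = 4 \left(-5\right) = -20$)
$S{\left(H,E \right)} = \frac{4}{-20 + H}$ ($S{\left(H,E \right)} = \frac{4}{H - 20} = \frac{4}{-20 + H}$)
$w{\left(f,Z \right)} = Z f$
$53 + w{\left(3 \cdot 4,4 \right)} S{\left(12,-3 \right)} = 53 + 4 \cdot 3 \cdot 4 \frac{4}{-20 + 12} = 53 + 4 \cdot 12 \frac{4}{-8} = 53 + 48 \cdot 4 \left(- \frac{1}{8}\right) = 53 + 48 \left(- \frac{1}{2}\right) = 53 - 24 = 29$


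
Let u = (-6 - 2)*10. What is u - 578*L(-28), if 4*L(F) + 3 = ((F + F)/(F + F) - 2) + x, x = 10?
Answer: -947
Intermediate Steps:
L(F) = 3/2 (L(F) = -3/4 + (((F + F)/(F + F) - 2) + 10)/4 = -3/4 + (((2*F)/((2*F)) - 2) + 10)/4 = -3/4 + (((2*F)*(1/(2*F)) - 2) + 10)/4 = -3/4 + ((1 - 2) + 10)/4 = -3/4 + (-1 + 10)/4 = -3/4 + (1/4)*9 = -3/4 + 9/4 = 3/2)
u = -80 (u = -8*10 = -80)
u - 578*L(-28) = -80 - 578*3/2 = -80 - 867 = -947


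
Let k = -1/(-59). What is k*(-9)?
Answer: -9/59 ≈ -0.15254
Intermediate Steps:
k = 1/59 (k = -1*(-1/59) = 1/59 ≈ 0.016949)
k*(-9) = (1/59)*(-9) = -9/59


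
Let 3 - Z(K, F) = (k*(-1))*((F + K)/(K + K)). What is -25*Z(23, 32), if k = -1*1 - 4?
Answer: 3425/46 ≈ 74.457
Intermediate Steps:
k = -5 (k = -1 - 4 = -5)
Z(K, F) = 3 - 5*(F + K)/(2*K) (Z(K, F) = 3 - (-5*(-1))*(F + K)/(K + K) = 3 - 5*(F + K)/((2*K)) = 3 - 5*(F + K)*(1/(2*K)) = 3 - 5*(F + K)/(2*K))
-25*Z(23, 32) = -25*(23 - 5*32)/(2*23) = -25*(23 - 160)/(2*23) = -25*(-137)/(2*23) = -25*(-137/46) = 3425/46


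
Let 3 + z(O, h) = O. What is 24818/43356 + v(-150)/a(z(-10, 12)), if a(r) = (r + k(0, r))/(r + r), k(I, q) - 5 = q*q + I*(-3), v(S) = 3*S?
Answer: 255630449/3490158 ≈ 73.243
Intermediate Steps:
z(O, h) = -3 + O
k(I, q) = 5 + q² - 3*I (k(I, q) = 5 + (q*q + I*(-3)) = 5 + (q² - 3*I) = 5 + q² - 3*I)
a(r) = (5 + r + r²)/(2*r) (a(r) = (r + (5 + r² - 3*0))/(r + r) = (r + (5 + r² + 0))/((2*r)) = (r + (5 + r²))*(1/(2*r)) = (5 + r + r²)*(1/(2*r)) = (5 + r + r²)/(2*r))
24818/43356 + v(-150)/a(z(-10, 12)) = 24818/43356 + (3*(-150))/(((5 + (-3 - 10) + (-3 - 10)²)/(2*(-3 - 10)))) = 24818*(1/43356) - 450*(-26/(5 - 13 + (-13)²)) = 12409/21678 - 450*(-26/(5 - 13 + 169)) = 12409/21678 - 450/((½)*(-1/13)*161) = 12409/21678 - 450/(-161/26) = 12409/21678 - 450*(-26/161) = 12409/21678 + 11700/161 = 255630449/3490158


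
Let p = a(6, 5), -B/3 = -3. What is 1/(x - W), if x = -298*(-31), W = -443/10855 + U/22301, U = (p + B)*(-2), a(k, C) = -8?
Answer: 242077355/2236320506543 ≈ 0.00010825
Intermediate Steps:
B = 9 (B = -3*(-3) = 9)
p = -8
U = -2 (U = (-8 + 9)*(-2) = 1*(-2) = -2)
W = -9901053/242077355 (W = -443/10855 - 2/22301 = -9901053/242077355 ≈ -0.040900)
x = 9238
1/(x - W) = 1/(9238 - 1*(-9901053/242077355)) = 1/(9238 + 9901053/242077355) = 1/(2236320506543/242077355) = 242077355/2236320506543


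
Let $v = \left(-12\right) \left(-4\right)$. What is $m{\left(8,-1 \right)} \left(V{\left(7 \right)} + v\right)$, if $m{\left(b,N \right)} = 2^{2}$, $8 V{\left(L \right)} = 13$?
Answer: $\frac{397}{2} \approx 198.5$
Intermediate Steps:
$v = 48$
$V{\left(L \right)} = \frac{13}{8}$ ($V{\left(L \right)} = \frac{1}{8} \cdot 13 = \frac{13}{8}$)
$m{\left(b,N \right)} = 4$
$m{\left(8,-1 \right)} \left(V{\left(7 \right)} + v\right) = 4 \left(\frac{13}{8} + 48\right) = 4 \cdot \frac{397}{8} = \frac{397}{2}$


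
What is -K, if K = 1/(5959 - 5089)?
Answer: -1/870 ≈ -0.0011494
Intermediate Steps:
K = 1/870 ≈ 0.0011494
-K = -1*1/870 = -1/870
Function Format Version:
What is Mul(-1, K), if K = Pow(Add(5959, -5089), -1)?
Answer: Rational(-1, 870) ≈ -0.0011494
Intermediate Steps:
K = Rational(1, 870) (K = Pow(870, -1) = Rational(1, 870) ≈ 0.0011494)
Mul(-1, K) = Mul(-1, Rational(1, 870)) = Rational(-1, 870)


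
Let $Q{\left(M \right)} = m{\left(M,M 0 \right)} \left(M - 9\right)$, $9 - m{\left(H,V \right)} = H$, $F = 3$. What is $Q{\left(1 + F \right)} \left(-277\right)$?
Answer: $6925$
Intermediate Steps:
$m{\left(H,V \right)} = 9 - H$
$Q{\left(M \right)} = \left(-9 + M\right) \left(9 - M\right)$ ($Q{\left(M \right)} = \left(9 - M\right) \left(M - 9\right) = \left(9 - M\right) \left(-9 + M\right) = \left(-9 + M\right) \left(9 - M\right)$)
$Q{\left(1 + F \right)} \left(-277\right) = - \left(-9 + \left(1 + 3\right)\right)^{2} \left(-277\right) = - \left(-9 + 4\right)^{2} \left(-277\right) = - \left(-5\right)^{2} \left(-277\right) = \left(-1\right) 25 \left(-277\right) = \left(-25\right) \left(-277\right) = 6925$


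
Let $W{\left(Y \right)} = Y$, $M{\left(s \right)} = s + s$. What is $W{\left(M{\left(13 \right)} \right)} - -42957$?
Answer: $42983$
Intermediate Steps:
$M{\left(s \right)} = 2 s$
$W{\left(M{\left(13 \right)} \right)} - -42957 = 2 \cdot 13 - -42957 = 26 + 42957 = 42983$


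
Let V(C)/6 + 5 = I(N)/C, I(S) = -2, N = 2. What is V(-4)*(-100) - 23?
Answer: 2677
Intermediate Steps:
V(C) = -30 - 12/C (V(C) = -30 + 6*(-2/C) = -30 - 12/C)
V(-4)*(-100) - 23 = (-30 - 12/(-4))*(-100) - 23 = (-30 - 12*(-¼))*(-100) - 23 = (-30 + 3)*(-100) - 23 = -27*(-100) - 23 = 2700 - 23 = 2677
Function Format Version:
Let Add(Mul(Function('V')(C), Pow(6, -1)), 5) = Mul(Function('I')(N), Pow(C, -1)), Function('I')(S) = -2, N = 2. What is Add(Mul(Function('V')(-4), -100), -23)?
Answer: 2677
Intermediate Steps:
Function('V')(C) = Add(-30, Mul(-12, Pow(C, -1))) (Function('V')(C) = Add(-30, Mul(6, Mul(-2, Pow(C, -1)))) = Add(-30, Mul(-12, Pow(C, -1))))
Add(Mul(Function('V')(-4), -100), -23) = Add(Mul(Add(-30, Mul(-12, Pow(-4, -1))), -100), -23) = Add(Mul(Add(-30, Mul(-12, Rational(-1, 4))), -100), -23) = Add(Mul(Add(-30, 3), -100), -23) = Add(Mul(-27, -100), -23) = Add(2700, -23) = 2677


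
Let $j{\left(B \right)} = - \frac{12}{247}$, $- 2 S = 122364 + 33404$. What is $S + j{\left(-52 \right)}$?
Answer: $- \frac{19237360}{247} \approx -77884.0$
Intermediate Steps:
$S = -77884$ ($S = - \frac{122364 + 33404}{2} = \left(- \frac{1}{2}\right) 155768 = -77884$)
$j{\left(B \right)} = - \frac{12}{247}$ ($j{\left(B \right)} = \left(-12\right) \frac{1}{247} = - \frac{12}{247}$)
$S + j{\left(-52 \right)} = -77884 - \frac{12}{247} = - \frac{19237360}{247}$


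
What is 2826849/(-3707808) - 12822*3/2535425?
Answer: -2436629389451/3133623032800 ≈ -0.77758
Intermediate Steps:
2826849/(-3707808) - 12822*3/2535425 = 2826849*(-1/3707808) - 38466*1/2535425 = -942283/1235936 - 38466/2535425 = -2436629389451/3133623032800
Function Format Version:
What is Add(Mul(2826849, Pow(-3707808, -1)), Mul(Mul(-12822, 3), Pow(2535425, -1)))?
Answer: Rational(-2436629389451, 3133623032800) ≈ -0.77758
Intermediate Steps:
Add(Mul(2826849, Pow(-3707808, -1)), Mul(Mul(-12822, 3), Pow(2535425, -1))) = Add(Mul(2826849, Rational(-1, 3707808)), Mul(-38466, Rational(1, 2535425))) = Add(Rational(-942283, 1235936), Rational(-38466, 2535425)) = Rational(-2436629389451, 3133623032800)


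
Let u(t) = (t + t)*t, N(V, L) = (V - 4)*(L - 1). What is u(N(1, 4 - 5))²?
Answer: 5184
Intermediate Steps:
N(V, L) = (-1 + L)*(-4 + V) (N(V, L) = (-4 + V)*(-1 + L) = (-1 + L)*(-4 + V))
u(t) = 2*t² (u(t) = (2*t)*t = 2*t²)
u(N(1, 4 - 5))² = (2*(4 - 1*1 - 4*(4 - 5) + (4 - 5)*1)²)² = (2*(4 - 1 - 4*(-1) - 1*1)²)² = (2*(4 - 1 + 4 - 1)²)² = (2*6²)² = (2*36)² = 72² = 5184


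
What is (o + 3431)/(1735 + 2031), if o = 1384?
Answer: 4815/3766 ≈ 1.2785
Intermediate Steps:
(o + 3431)/(1735 + 2031) = (1384 + 3431)/(1735 + 2031) = 4815/3766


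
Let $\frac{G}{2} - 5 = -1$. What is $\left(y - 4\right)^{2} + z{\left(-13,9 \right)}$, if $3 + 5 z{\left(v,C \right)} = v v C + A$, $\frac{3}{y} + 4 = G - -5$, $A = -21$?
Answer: $\frac{14078}{45} \approx 312.84$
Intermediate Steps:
$G = 8$ ($G = 10 + 2 \left(-1\right) = 10 - 2 = 8$)
$y = \frac{1}{3}$ ($y = \frac{3}{-4 + \left(8 - -5\right)} = \frac{3}{-4 + \left(8 + 5\right)} = \frac{3}{-4 + 13} = \frac{3}{9} = 3 \cdot \frac{1}{9} = \frac{1}{3} \approx 0.33333$)
$z{\left(v,C \right)} = - \frac{24}{5} + \frac{C v^{2}}{5}$ ($z{\left(v,C \right)} = - \frac{3}{5} + \frac{v v C - 21}{5} = - \frac{3}{5} + \frac{v^{2} C - 21}{5} = - \frac{3}{5} + \frac{C v^{2} - 21}{5} = - \frac{3}{5} + \frac{-21 + C v^{2}}{5} = - \frac{3}{5} + \left(- \frac{21}{5} + \frac{C v^{2}}{5}\right) = - \frac{24}{5} + \frac{C v^{2}}{5}$)
$\left(y - 4\right)^{2} + z{\left(-13,9 \right)} = \left(\frac{1}{3} - 4\right)^{2} - \left(\frac{24}{5} - \frac{9 \left(-13\right)^{2}}{5}\right) = \left(- \frac{11}{3}\right)^{2} - \left(\frac{24}{5} - \frac{1521}{5}\right) = \frac{121}{9} + \left(- \frac{24}{5} + \frac{1521}{5}\right) = \frac{121}{9} + \frac{1497}{5} = \frac{14078}{45}$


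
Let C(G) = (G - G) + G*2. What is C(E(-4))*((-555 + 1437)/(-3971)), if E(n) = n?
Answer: 7056/3971 ≈ 1.7769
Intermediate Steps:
C(G) = 2*G (C(G) = 0 + 2*G = 2*G)
C(E(-4))*((-555 + 1437)/(-3971)) = (2*(-4))*((-555 + 1437)/(-3971)) = -7056*(-1)/3971 = -8*(-882/3971) = 7056/3971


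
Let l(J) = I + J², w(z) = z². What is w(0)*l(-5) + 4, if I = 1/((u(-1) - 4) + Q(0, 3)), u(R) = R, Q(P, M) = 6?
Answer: 4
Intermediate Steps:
I = 1 (I = 1/((-1 - 4) + 6) = 1/(-5 + 6) = 1/1 = 1)
l(J) = 1 + J²
w(0)*l(-5) + 4 = 0²*(1 + (-5)²) + 4 = 0*(1 + 25) + 4 = 0*26 + 4 = 0 + 4 = 4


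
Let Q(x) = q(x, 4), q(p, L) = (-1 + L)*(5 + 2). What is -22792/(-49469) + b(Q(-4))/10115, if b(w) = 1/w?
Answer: 18692711/40571265 ≈ 0.46074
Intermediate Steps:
q(p, L) = -7 + 7*L (q(p, L) = (-1 + L)*7 = -7 + 7*L)
Q(x) = 21 (Q(x) = -7 + 7*4 = -7 + 28 = 21)
b(w) = 1/w
-22792/(-49469) + b(Q(-4))/10115 = -22792/(-49469) + 1/(21*10115) = -22792*(-1/49469) + (1/21)*(1/10115) = 88/191 + 1/212415 = 18692711/40571265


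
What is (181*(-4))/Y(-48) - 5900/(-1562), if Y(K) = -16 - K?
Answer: -117761/6248 ≈ -18.848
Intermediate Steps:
(181*(-4))/Y(-48) - 5900/(-1562) = (181*(-4))/(-16 - 1*(-48)) - 5900/(-1562) = -724/(-16 + 48) - 5900*(-1/1562) = -724/32 + 2950/781 = -724*1/32 + 2950/781 = -181/8 + 2950/781 = -117761/6248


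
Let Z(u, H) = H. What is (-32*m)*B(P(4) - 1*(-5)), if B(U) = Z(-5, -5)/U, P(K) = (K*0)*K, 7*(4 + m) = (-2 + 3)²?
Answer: -864/7 ≈ -123.43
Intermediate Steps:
m = -27/7 (m = -4 + (-2 + 3)²/7 = -4 + (⅐)*1² = -4 + (⅐)*1 = -4 + ⅐ = -27/7 ≈ -3.8571)
P(K) = 0 (P(K) = 0*K = 0)
B(U) = -5/U
(-32*m)*B(P(4) - 1*(-5)) = (-32*(-27/7))*(-5/(0 - 1*(-5))) = 864*(-5/(0 + 5))/7 = 864*(-5/5)/7 = 864*(-5*⅕)/7 = (864/7)*(-1) = -864/7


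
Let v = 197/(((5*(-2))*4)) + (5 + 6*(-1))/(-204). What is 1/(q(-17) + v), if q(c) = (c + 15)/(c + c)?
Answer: -2040/9917 ≈ -0.20571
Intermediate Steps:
q(c) = (15 + c)/(2*c) (q(c) = (15 + c)/((2*c)) = (15 + c)*(1/(2*c)) = (15 + c)/(2*c))
v = -10037/2040 (v = 197/((-10*4)) + (5 - 6)*(-1/204) = 197/(-40) - 1*(-1/204) = 197*(-1/40) + 1/204 = -197/40 + 1/204 = -10037/2040 ≈ -4.9201)
1/(q(-17) + v) = 1/((1/2)*(15 - 17)/(-17) - 10037/2040) = 1/((1/2)*(-1/17)*(-2) - 10037/2040) = 1/(1/17 - 10037/2040) = 1/(-9917/2040) = -2040/9917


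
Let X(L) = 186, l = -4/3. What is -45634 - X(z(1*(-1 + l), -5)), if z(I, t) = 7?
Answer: -45820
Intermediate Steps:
l = -4/3 (l = -4*⅓ = -4/3 ≈ -1.3333)
-45634 - X(z(1*(-1 + l), -5)) = -45634 - 1*186 = -45634 - 186 = -45820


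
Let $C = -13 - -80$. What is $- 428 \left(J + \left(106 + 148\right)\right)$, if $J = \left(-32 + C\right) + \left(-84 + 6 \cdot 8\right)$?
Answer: $-108284$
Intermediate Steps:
$C = 67$ ($C = -13 + 80 = 67$)
$J = -1$ ($J = \left(-32 + 67\right) + \left(-84 + 6 \cdot 8\right) = 35 + \left(-84 + 48\right) = 35 - 36 = -1$)
$- 428 \left(J + \left(106 + 148\right)\right) = - 428 \left(-1 + \left(106 + 148\right)\right) = - 428 \left(-1 + 254\right) = \left(-428\right) 253 = -108284$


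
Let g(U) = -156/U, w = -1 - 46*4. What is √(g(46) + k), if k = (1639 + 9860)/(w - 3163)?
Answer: I*√124922591/4278 ≈ 2.6126*I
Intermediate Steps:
w = -185 (w = -1 - 184 = -185)
k = -3833/1116 (k = (1639 + 9860)/(-185 - 3163) = 11499/(-3348) = 11499*(-1/3348) = -3833/1116 ≈ -3.4346)
√(g(46) + k) = √(-156/46 - 3833/1116) = √(-156*1/46 - 3833/1116) = √(-78/23 - 3833/1116) = √(-175207/25668) = I*√124922591/4278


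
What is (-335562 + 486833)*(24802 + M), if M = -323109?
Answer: -45125198197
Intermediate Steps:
(-335562 + 486833)*(24802 + M) = (-335562 + 486833)*(24802 - 323109) = 151271*(-298307) = -45125198197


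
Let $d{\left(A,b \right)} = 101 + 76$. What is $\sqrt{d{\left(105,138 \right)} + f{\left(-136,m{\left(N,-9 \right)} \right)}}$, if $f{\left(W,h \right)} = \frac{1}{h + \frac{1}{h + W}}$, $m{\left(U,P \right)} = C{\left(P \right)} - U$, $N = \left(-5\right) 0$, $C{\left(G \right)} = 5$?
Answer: $\frac{17 \sqrt{262254}}{654} \approx 13.312$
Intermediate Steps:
$d{\left(A,b \right)} = 177$
$N = 0$
$m{\left(U,P \right)} = 5 - U$
$f{\left(W,h \right)} = \frac{1}{h + \frac{1}{W + h}}$
$\sqrt{d{\left(105,138 \right)} + f{\left(-136,m{\left(N,-9 \right)} \right)}} = \sqrt{177 + \frac{-136 + \left(5 - 0\right)}{1 + \left(5 - 0\right)^{2} - 136 \left(5 - 0\right)}} = \sqrt{177 + \frac{-136 + \left(5 + 0\right)}{1 + \left(5 + 0\right)^{2} - 136 \left(5 + 0\right)}} = \sqrt{177 + \frac{-136 + 5}{1 + 5^{2} - 680}} = \sqrt{177 + \frac{1}{1 + 25 - 680} \left(-131\right)} = \sqrt{177 + \frac{1}{-654} \left(-131\right)} = \sqrt{177 - - \frac{131}{654}} = \sqrt{177 + \frac{131}{654}} = \sqrt{\frac{115889}{654}} = \frac{17 \sqrt{262254}}{654}$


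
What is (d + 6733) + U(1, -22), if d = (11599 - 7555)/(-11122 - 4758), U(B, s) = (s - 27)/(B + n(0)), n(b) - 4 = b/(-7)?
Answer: 26690093/3970 ≈ 6722.9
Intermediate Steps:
n(b) = 4 - b/7 (n(b) = 4 + b/(-7) = 4 + b*(-⅐) = 4 - b/7)
U(B, s) = (-27 + s)/(4 + B) (U(B, s) = (s - 27)/(B + (4 - ⅐*0)) = (-27 + s)/(B + (4 + 0)) = (-27 + s)/(B + 4) = (-27 + s)/(4 + B))
d = -1011/3970 (d = 4044/(-15880) = 4044*(-1/15880) = -1011/3970 ≈ -0.25466)
(d + 6733) + U(1, -22) = (-1011/3970 + 6733) + (-27 - 22)/(4 + 1) = 26728999/3970 - 49/5 = 26690093/3970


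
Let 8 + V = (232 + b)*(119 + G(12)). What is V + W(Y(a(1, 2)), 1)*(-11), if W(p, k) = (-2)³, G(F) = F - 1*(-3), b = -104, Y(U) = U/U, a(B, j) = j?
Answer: 17232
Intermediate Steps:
Y(U) = 1
G(F) = 3 + F (G(F) = F + 3 = 3 + F)
W(p, k) = -8
V = 17144 (V = -8 + (232 - 104)*(119 + (3 + 12)) = -8 + 128*(119 + 15) = -8 + 128*134 = -8 + 17152 = 17144)
V + W(Y(a(1, 2)), 1)*(-11) = 17144 - 8*(-11) = 17144 + 88 = 17232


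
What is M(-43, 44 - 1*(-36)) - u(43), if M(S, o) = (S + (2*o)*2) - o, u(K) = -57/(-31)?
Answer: 6050/31 ≈ 195.16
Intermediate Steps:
u(K) = 57/31 (u(K) = -57*(-1/31) = 57/31)
M(S, o) = S + 3*o (M(S, o) = (S + 4*o) - o = S + 3*o)
M(-43, 44 - 1*(-36)) - u(43) = (-43 + 3*(44 - 1*(-36))) - 1*57/31 = (-43 + 3*(44 + 36)) - 57/31 = (-43 + 3*80) - 57/31 = (-43 + 240) - 57/31 = 197 - 57/31 = 6050/31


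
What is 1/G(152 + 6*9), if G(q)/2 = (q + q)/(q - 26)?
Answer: 45/206 ≈ 0.21845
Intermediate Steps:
G(q) = 4*q/(-26 + q) (G(q) = 2*((q + q)/(q - 26)) = 2*((2*q)/(-26 + q)) = 2*(2*q/(-26 + q)) = 4*q/(-26 + q))
1/G(152 + 6*9) = 1/(4*(152 + 6*9)/(-26 + (152 + 6*9))) = 1/(4*(152 + 54)/(-26 + (152 + 54))) = 1/(4*206/(-26 + 206)) = 1/(4*206/180) = 1/(4*206*(1/180)) = 1/(206/45) = 45/206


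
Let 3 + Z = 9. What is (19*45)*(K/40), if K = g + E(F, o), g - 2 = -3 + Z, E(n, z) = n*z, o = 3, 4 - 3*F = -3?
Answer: 513/2 ≈ 256.50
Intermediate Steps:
Z = 6 (Z = -3 + 9 = 6)
F = 7/3 (F = 4/3 - ⅓*(-3) = 4/3 + 1 = 7/3 ≈ 2.3333)
g = 5 (g = 2 + (-3 + 6) = 2 + 3 = 5)
K = 12 (K = 5 + (7/3)*3 = 5 + 7 = 12)
(19*45)*(K/40) = (19*45)*(12/40) = 855*(12*(1/40)) = 855*(3/10) = 513/2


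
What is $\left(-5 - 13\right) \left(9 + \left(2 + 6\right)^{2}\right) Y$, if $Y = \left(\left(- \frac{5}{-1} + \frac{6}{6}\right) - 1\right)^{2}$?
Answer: $-32850$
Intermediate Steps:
$Y = 25$ ($Y = \left(\left(\left(-5\right) \left(-1\right) + 6 \cdot \frac{1}{6}\right) - 1\right)^{2} = \left(\left(5 + 1\right) - 1\right)^{2} = \left(6 - 1\right)^{2} = 5^{2} = 25$)
$\left(-5 - 13\right) \left(9 + \left(2 + 6\right)^{2}\right) Y = \left(-5 - 13\right) \left(9 + \left(2 + 6\right)^{2}\right) 25 = - 18 \left(9 + 8^{2}\right) 25 = - 18 \left(9 + 64\right) 25 = \left(-18\right) 73 \cdot 25 = \left(-1314\right) 25 = -32850$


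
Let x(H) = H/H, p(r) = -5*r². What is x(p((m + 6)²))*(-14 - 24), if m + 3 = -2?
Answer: -38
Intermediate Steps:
m = -5 (m = -3 - 2 = -5)
x(H) = 1
x(p((m + 6)²))*(-14 - 24) = 1*(-14 - 24) = 1*(-38) = -38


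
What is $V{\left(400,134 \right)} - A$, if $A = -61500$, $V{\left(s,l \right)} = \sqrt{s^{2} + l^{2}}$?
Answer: $61500 + 2 \sqrt{44489} \approx 61922.0$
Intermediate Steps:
$V{\left(s,l \right)} = \sqrt{l^{2} + s^{2}}$
$V{\left(400,134 \right)} - A = \sqrt{134^{2} + 400^{2}} - -61500 = \sqrt{17956 + 160000} + 61500 = \sqrt{177956} + 61500 = 2 \sqrt{44489} + 61500 = 61500 + 2 \sqrt{44489}$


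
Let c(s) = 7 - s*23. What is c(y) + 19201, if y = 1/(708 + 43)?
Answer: 14425185/751 ≈ 19208.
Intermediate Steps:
y = 1/751 ≈ 0.0013316
c(s) = 7 - 23*s
c(y) + 19201 = (7 - 23*1/751) + 19201 = (7 - 23/751) + 19201 = 5234/751 + 19201 = 14425185/751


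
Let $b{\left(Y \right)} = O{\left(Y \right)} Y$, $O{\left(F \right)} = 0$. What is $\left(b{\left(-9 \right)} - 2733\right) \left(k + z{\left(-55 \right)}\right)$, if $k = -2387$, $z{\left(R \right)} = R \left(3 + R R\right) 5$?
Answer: $2282292771$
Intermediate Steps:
$z{\left(R \right)} = 5 R \left(3 + R^{2}\right)$ ($z{\left(R \right)} = R \left(3 + R^{2}\right) 5 = 5 R \left(3 + R^{2}\right)$)
$b{\left(Y \right)} = 0$ ($b{\left(Y \right)} = 0 Y = 0$)
$\left(b{\left(-9 \right)} - 2733\right) \left(k + z{\left(-55 \right)}\right) = \left(0 - 2733\right) \left(-2387 + 5 \left(-55\right) \left(3 + \left(-55\right)^{2}\right)\right) = - 2733 \left(-2387 + 5 \left(-55\right) \left(3 + 3025\right)\right) = - 2733 \left(-2387 + 5 \left(-55\right) 3028\right) = - 2733 \left(-2387 - 832700\right) = \left(-2733\right) \left(-835087\right) = 2282292771$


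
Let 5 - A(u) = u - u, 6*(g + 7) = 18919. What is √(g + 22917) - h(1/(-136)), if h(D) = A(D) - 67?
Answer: 62 + √938274/6 ≈ 223.44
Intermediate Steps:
g = 18877/6 (g = -7 + (⅙)*18919 = -7 + 18919/6 = 18877/6 ≈ 3146.2)
A(u) = 5 (A(u) = 5 - (u - u) = 5 - 1*0 = 5 + 0 = 5)
h(D) = -62 (h(D) = 5 - 67 = -62)
√(g + 22917) - h(1/(-136)) = √(18877/6 + 22917) - 1*(-62) = √(156379/6) + 62 = √938274/6 + 62 = 62 + √938274/6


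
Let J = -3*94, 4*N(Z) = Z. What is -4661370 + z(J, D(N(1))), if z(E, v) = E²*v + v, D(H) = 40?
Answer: -1480370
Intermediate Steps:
N(Z) = Z/4
J = -282
z(E, v) = v + v*E² (z(E, v) = v*E² + v = v + v*E²)
-4661370 + z(J, D(N(1))) = -4661370 + 40*(1 + (-282)²) = -4661370 + 40*(1 + 79524) = -4661370 + 40*79525 = -4661370 + 3181000 = -1480370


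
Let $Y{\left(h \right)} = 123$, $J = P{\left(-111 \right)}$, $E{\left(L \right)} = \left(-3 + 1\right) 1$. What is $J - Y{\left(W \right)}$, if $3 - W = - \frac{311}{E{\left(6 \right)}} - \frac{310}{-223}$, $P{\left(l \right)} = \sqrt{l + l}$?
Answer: $-123 + i \sqrt{222} \approx -123.0 + 14.9 i$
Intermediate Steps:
$E{\left(L \right)} = -2$ ($E{\left(L \right)} = \left(-2\right) 1 = -2$)
$P{\left(l \right)} = \sqrt{2} \sqrt{l}$ ($P{\left(l \right)} = \sqrt{2 l} = \sqrt{2} \sqrt{l}$)
$W = - \frac{68635}{446}$ ($W = 3 - \left(- \frac{311}{-2} - \frac{310}{-223}\right) = 3 - \left(\left(-311\right) \left(- \frac{1}{2}\right) - - \frac{310}{223}\right) = 3 - \left(\frac{311}{2} + \frac{310}{223}\right) = 3 - \frac{69973}{446} = - \frac{68635}{446} \approx -153.89$)
$J = i \sqrt{222}$ ($J = \sqrt{2} \sqrt{-111} = \sqrt{2} i \sqrt{111} = i \sqrt{222} \approx 14.9 i$)
$J - Y{\left(W \right)} = i \sqrt{222} - 123 = -123 + i \sqrt{222}$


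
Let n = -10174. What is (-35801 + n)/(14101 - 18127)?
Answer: 15325/1342 ≈ 11.420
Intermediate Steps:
(-35801 + n)/(14101 - 18127) = (-35801 - 10174)/(14101 - 18127) = -45975/(-4026) = -45975*(-1/4026) = 15325/1342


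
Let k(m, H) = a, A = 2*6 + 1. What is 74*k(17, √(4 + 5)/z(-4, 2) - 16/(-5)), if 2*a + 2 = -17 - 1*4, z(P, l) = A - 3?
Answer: -851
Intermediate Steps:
A = 13 (A = 12 + 1 = 13)
z(P, l) = 10 (z(P, l) = 13 - 3 = 10)
a = -23/2 (a = -1 + (-17 - 1*4)/2 = -1 + (-17 - 4)/2 = -1 + (½)*(-21) = -1 - 21/2 = -23/2 ≈ -11.500)
k(m, H) = -23/2
74*k(17, √(4 + 5)/z(-4, 2) - 16/(-5)) = 74*(-23/2) = -851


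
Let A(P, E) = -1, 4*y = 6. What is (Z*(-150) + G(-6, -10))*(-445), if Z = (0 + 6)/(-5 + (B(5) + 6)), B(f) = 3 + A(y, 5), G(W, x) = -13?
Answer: 139285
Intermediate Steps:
y = 3/2 (y = (¼)*6 = 3/2 ≈ 1.5000)
B(f) = 2 (B(f) = 3 - 1 = 2)
Z = 2 (Z = (0 + 6)/(-5 + (2 + 6)) = 6/(-5 + 8) = 6/3 = 6*(⅓) = 2)
(Z*(-150) + G(-6, -10))*(-445) = (2*(-150) - 13)*(-445) = (-300 - 13)*(-445) = -313*(-445) = 139285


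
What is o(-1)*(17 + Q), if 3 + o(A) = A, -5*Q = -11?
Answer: -384/5 ≈ -76.800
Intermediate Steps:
Q = 11/5 (Q = -⅕*(-11) = 11/5 ≈ 2.2000)
o(A) = -3 + A
o(-1)*(17 + Q) = (-3 - 1)*(17 + 11/5) = -4*96/5 = -384/5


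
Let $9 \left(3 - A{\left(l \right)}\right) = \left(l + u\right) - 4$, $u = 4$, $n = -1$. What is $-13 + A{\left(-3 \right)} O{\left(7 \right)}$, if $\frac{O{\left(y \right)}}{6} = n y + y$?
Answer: $-13$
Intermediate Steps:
$O{\left(y \right)} = 0$ ($O{\left(y \right)} = 6 \left(- y + y\right) = 6 \cdot 0 = 0$)
$A{\left(l \right)} = 3 - \frac{l}{9}$ ($A{\left(l \right)} = 3 - \frac{\left(l + 4\right) - 4}{9} = 3 - \frac{\left(4 + l\right) - 4}{9} = 3 - \frac{l}{9}$)
$-13 + A{\left(-3 \right)} O{\left(7 \right)} = -13 + \left(3 - - \frac{1}{3}\right) 0 = -13 + \left(3 + \frac{1}{3}\right) 0 = -13 + \frac{10}{3} \cdot 0 = -13 + 0 = -13$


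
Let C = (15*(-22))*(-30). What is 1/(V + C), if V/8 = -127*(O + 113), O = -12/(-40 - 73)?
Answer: -113/11866796 ≈ -9.5224e-6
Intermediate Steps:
C = 9900 (C = -330*(-30) = 9900)
O = 12/113 (O = -12/(-113) = -12*(-1/113) = 12/113 ≈ 0.10619)
V = -12985496/113 (V = 8*(-127*(12/113 + 113)) = 8*(-127*12781/113) = 8*(-1623187/113) = -12985496/113 ≈ -1.1492e+5)
1/(V + C) = 1/(-12985496/113 + 9900) = 1/(-11866796/113) = -113/11866796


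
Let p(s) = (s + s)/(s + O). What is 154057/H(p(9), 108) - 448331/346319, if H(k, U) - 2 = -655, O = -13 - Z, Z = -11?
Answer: -53645626326/226146307 ≈ -237.22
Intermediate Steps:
O = -2 (O = -13 - 1*(-11) = -13 + 11 = -2)
p(s) = 2*s/(-2 + s) (p(s) = (s + s)/(s - 2) = (2*s)/(-2 + s) = 2*s/(-2 + s))
H(k, U) = -653 (H(k, U) = 2 - 655 = -653)
154057/H(p(9), 108) - 448331/346319 = 154057/(-653) - 448331/346319 = 154057*(-1/653) - 448331*1/346319 = -154057/653 - 448331/346319 = -53645626326/226146307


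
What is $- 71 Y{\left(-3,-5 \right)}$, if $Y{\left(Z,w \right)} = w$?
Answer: $355$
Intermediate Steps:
$- 71 Y{\left(-3,-5 \right)} = \left(-71\right) \left(-5\right) = 355$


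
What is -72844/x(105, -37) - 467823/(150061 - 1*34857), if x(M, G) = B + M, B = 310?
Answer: -103446587/576020 ≈ -179.59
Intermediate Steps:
x(M, G) = 310 + M
-72844/x(105, -37) - 467823/(150061 - 1*34857) = -72844/(310 + 105) - 467823/(150061 - 1*34857) = -72844/415 - 467823/(150061 - 34857) = -72844*1/415 - 467823/115204 = -72844/415 - 467823*1/115204 = -72844/415 - 467823/115204 = -103446587/576020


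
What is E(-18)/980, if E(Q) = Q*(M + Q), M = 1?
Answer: 153/490 ≈ 0.31224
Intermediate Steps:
E(Q) = Q*(1 + Q)
E(-18)/980 = -18*(1 - 18)/980 = -18*(-17)*(1/980) = 306*(1/980) = 153/490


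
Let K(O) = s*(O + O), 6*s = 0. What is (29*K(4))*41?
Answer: 0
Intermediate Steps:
s = 0 (s = (⅙)*0 = 0)
K(O) = 0 (K(O) = 0*(O + O) = 0*(2*O) = 0)
(29*K(4))*41 = (29*0)*41 = 0*41 = 0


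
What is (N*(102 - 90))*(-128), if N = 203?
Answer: -311808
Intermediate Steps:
(N*(102 - 90))*(-128) = (203*(102 - 90))*(-128) = (203*12)*(-128) = 2436*(-128) = -311808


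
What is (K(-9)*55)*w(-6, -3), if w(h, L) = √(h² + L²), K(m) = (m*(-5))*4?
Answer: 29700*√5 ≈ 66411.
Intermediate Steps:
K(m) = -20*m (K(m) = -5*m*4 = -20*m)
w(h, L) = √(L² + h²)
(K(-9)*55)*w(-6, -3) = (-20*(-9)*55)*√((-3)² + (-6)²) = (180*55)*√(9 + 36) = 9900*√45 = 9900*(3*√5) = 29700*√5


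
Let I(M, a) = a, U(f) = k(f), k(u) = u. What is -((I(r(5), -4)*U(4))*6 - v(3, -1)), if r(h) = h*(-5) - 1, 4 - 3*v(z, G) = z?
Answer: 289/3 ≈ 96.333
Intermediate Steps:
U(f) = f
v(z, G) = 4/3 - z/3
r(h) = -1 - 5*h (r(h) = -5*h - 1 = -1 - 5*h)
-((I(r(5), -4)*U(4))*6 - v(3, -1)) = -(-4*4*6 - (4/3 - ⅓*3)) = -(-16*6 - (4/3 - 1)) = -(-96 - 1*⅓) = -(-96 - ⅓) = -1*(-289/3) = 289/3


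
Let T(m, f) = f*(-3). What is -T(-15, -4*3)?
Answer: -36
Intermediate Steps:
T(m, f) = -3*f
-T(-15, -4*3) = -(-3)*(-4*3) = -(-3)*(-12) = -1*36 = -36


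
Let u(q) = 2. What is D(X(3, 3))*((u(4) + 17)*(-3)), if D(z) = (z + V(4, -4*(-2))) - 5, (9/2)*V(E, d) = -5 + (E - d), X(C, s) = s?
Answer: 228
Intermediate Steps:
V(E, d) = -10/9 - 2*d/9 + 2*E/9 (V(E, d) = 2*(-5 + (E - d))/9 = 2*(-5 + E - d)/9 = -10/9 - 2*d/9 + 2*E/9)
D(z) = -7 + z (D(z) = (z + (-10/9 - (-8)*(-2)/9 + (2/9)*4)) - 5 = (z + (-10/9 - 2/9*8 + 8/9)) - 5 = (z + (-10/9 - 16/9 + 8/9)) - 5 = (z - 2) - 5 = (-2 + z) - 5 = -7 + z)
D(X(3, 3))*((u(4) + 17)*(-3)) = (-7 + 3)*((2 + 17)*(-3)) = -76*(-3) = -4*(-57) = 228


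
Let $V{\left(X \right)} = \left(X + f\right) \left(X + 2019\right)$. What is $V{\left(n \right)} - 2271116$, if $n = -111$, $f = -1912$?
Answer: $-6131000$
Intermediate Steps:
$V{\left(X \right)} = \left(-1912 + X\right) \left(2019 + X\right)$ ($V{\left(X \right)} = \left(X - 1912\right) \left(X + 2019\right) = \left(-1912 + X\right) \left(2019 + X\right)$)
$V{\left(n \right)} - 2271116 = \left(-3860328 + \left(-111\right)^{2} + 107 \left(-111\right)\right) - 2271116 = \left(-3860328 + 12321 - 11877\right) - 2271116 = -3859884 - 2271116 = -6131000$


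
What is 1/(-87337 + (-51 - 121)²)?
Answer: -1/57753 ≈ -1.7315e-5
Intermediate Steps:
1/(-87337 + (-51 - 121)²) = 1/(-87337 + (-172)²) = 1/(-87337 + 29584) = 1/(-57753) = -1/57753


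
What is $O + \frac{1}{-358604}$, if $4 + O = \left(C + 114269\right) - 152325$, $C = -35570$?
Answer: $- \frac{26404012521}{358604} \approx -73630.0$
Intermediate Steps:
$O = -73630$ ($O = -4 + \left(\left(-35570 + 114269\right) - 152325\right) = -4 + \left(78699 - 152325\right) = -4 - 73626 = -73630$)
$O + \frac{1}{-358604} = -73630 + \frac{1}{-358604} = -73630 - \frac{1}{358604} = - \frac{26404012521}{358604}$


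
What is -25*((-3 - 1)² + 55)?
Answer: -1775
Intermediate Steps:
-25*((-3 - 1)² + 55) = -25*((-4)² + 55) = -25*(16 + 55) = -25*71 = -1775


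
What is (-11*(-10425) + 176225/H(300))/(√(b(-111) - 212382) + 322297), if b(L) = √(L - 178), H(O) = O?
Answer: 1383149/(12*(322297 + √(-212382 + 17*I))) ≈ 0.35763 - 0.00051137*I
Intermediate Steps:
b(L) = √(-178 + L)
(-11*(-10425) + 176225/H(300))/(√(b(-111) - 212382) + 322297) = (-11*(-10425) + 176225/300)/(√(√(-178 - 111) - 212382) + 322297) = (114675 + 176225*(1/300))/(√(√(-289) - 212382) + 322297) = (114675 + 7049/12)/(√(17*I - 212382) + 322297) = 1383149/(12*(√(-212382 + 17*I) + 322297)) = 1383149/(12*(322297 + √(-212382 + 17*I)))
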